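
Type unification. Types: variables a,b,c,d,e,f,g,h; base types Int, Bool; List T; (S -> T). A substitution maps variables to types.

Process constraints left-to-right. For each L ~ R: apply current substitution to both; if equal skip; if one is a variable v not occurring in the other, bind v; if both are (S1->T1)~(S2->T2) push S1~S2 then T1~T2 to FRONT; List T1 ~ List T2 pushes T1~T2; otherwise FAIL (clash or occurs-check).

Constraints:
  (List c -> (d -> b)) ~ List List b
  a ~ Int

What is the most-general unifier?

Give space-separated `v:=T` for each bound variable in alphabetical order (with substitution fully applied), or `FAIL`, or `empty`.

step 1: unify (List c -> (d -> b)) ~ List List b  [subst: {-} | 1 pending]
  clash: (List c -> (d -> b)) vs List List b

Answer: FAIL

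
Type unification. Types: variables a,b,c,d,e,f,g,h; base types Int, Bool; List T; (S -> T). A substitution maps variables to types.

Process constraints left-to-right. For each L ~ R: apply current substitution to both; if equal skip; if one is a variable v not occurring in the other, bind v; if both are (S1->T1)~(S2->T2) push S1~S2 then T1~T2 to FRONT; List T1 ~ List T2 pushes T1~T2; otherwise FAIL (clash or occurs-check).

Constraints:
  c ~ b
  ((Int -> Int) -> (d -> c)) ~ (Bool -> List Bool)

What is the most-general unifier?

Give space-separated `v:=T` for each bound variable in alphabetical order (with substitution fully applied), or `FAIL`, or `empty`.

Answer: FAIL

Derivation:
step 1: unify c ~ b  [subst: {-} | 1 pending]
  bind c := b
step 2: unify ((Int -> Int) -> (d -> b)) ~ (Bool -> List Bool)  [subst: {c:=b} | 0 pending]
  -> decompose arrow: push (Int -> Int)~Bool, (d -> b)~List Bool
step 3: unify (Int -> Int) ~ Bool  [subst: {c:=b} | 1 pending]
  clash: (Int -> Int) vs Bool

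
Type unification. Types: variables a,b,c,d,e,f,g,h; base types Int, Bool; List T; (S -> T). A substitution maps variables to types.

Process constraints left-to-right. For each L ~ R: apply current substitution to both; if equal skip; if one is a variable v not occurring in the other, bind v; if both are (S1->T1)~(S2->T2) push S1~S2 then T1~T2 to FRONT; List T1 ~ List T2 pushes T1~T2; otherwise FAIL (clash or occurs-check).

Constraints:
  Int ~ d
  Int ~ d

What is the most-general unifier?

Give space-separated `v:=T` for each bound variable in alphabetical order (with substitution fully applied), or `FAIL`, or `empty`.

Answer: d:=Int

Derivation:
step 1: unify Int ~ d  [subst: {-} | 1 pending]
  bind d := Int
step 2: unify Int ~ Int  [subst: {d:=Int} | 0 pending]
  -> identical, skip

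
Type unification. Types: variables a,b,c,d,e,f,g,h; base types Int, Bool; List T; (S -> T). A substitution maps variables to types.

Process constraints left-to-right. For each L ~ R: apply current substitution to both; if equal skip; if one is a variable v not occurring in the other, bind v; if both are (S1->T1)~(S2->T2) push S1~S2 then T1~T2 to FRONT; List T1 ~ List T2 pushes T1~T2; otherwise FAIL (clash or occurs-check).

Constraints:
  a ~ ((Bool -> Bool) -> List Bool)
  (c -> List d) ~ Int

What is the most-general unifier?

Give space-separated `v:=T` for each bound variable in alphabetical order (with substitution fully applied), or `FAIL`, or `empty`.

step 1: unify a ~ ((Bool -> Bool) -> List Bool)  [subst: {-} | 1 pending]
  bind a := ((Bool -> Bool) -> List Bool)
step 2: unify (c -> List d) ~ Int  [subst: {a:=((Bool -> Bool) -> List Bool)} | 0 pending]
  clash: (c -> List d) vs Int

Answer: FAIL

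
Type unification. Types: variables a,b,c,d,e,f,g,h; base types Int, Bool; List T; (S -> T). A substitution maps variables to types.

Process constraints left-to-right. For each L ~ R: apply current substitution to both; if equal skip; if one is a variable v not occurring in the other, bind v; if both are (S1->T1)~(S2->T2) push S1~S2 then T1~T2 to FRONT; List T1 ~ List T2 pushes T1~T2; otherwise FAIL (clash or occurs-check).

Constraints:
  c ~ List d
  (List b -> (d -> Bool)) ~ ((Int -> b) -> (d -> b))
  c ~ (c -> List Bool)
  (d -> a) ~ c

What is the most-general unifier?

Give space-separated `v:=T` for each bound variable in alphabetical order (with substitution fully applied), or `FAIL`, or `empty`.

Answer: FAIL

Derivation:
step 1: unify c ~ List d  [subst: {-} | 3 pending]
  bind c := List d
step 2: unify (List b -> (d -> Bool)) ~ ((Int -> b) -> (d -> b))  [subst: {c:=List d} | 2 pending]
  -> decompose arrow: push List b~(Int -> b), (d -> Bool)~(d -> b)
step 3: unify List b ~ (Int -> b)  [subst: {c:=List d} | 3 pending]
  clash: List b vs (Int -> b)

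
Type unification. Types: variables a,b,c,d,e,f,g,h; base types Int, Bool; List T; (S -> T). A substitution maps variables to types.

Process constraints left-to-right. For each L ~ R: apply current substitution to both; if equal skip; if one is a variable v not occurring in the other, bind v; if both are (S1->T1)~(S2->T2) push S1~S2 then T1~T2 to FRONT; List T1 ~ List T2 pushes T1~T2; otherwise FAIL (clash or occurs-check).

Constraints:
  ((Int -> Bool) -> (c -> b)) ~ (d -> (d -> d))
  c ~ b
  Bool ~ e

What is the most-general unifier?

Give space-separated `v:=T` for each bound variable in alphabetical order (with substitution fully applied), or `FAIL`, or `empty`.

step 1: unify ((Int -> Bool) -> (c -> b)) ~ (d -> (d -> d))  [subst: {-} | 2 pending]
  -> decompose arrow: push (Int -> Bool)~d, (c -> b)~(d -> d)
step 2: unify (Int -> Bool) ~ d  [subst: {-} | 3 pending]
  bind d := (Int -> Bool)
step 3: unify (c -> b) ~ ((Int -> Bool) -> (Int -> Bool))  [subst: {d:=(Int -> Bool)} | 2 pending]
  -> decompose arrow: push c~(Int -> Bool), b~(Int -> Bool)
step 4: unify c ~ (Int -> Bool)  [subst: {d:=(Int -> Bool)} | 3 pending]
  bind c := (Int -> Bool)
step 5: unify b ~ (Int -> Bool)  [subst: {d:=(Int -> Bool), c:=(Int -> Bool)} | 2 pending]
  bind b := (Int -> Bool)
step 6: unify (Int -> Bool) ~ (Int -> Bool)  [subst: {d:=(Int -> Bool), c:=(Int -> Bool), b:=(Int -> Bool)} | 1 pending]
  -> identical, skip
step 7: unify Bool ~ e  [subst: {d:=(Int -> Bool), c:=(Int -> Bool), b:=(Int -> Bool)} | 0 pending]
  bind e := Bool

Answer: b:=(Int -> Bool) c:=(Int -> Bool) d:=(Int -> Bool) e:=Bool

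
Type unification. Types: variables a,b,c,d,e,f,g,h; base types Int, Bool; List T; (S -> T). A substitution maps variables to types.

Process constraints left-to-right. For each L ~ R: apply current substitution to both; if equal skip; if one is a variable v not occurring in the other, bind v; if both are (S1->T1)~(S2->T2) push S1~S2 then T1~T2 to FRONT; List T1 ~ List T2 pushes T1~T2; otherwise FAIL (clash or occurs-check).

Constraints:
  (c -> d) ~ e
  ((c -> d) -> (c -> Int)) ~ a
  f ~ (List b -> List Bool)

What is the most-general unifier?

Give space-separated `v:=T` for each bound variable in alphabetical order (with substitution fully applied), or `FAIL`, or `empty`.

Answer: a:=((c -> d) -> (c -> Int)) e:=(c -> d) f:=(List b -> List Bool)

Derivation:
step 1: unify (c -> d) ~ e  [subst: {-} | 2 pending]
  bind e := (c -> d)
step 2: unify ((c -> d) -> (c -> Int)) ~ a  [subst: {e:=(c -> d)} | 1 pending]
  bind a := ((c -> d) -> (c -> Int))
step 3: unify f ~ (List b -> List Bool)  [subst: {e:=(c -> d), a:=((c -> d) -> (c -> Int))} | 0 pending]
  bind f := (List b -> List Bool)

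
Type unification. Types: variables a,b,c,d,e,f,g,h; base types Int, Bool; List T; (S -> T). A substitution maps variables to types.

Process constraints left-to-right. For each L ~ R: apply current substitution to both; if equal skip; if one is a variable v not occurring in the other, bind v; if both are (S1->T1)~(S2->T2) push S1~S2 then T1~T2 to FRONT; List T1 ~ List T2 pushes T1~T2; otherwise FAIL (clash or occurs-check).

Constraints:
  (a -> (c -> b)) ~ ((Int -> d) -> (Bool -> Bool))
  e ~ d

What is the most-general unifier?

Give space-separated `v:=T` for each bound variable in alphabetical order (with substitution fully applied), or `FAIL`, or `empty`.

Answer: a:=(Int -> d) b:=Bool c:=Bool e:=d

Derivation:
step 1: unify (a -> (c -> b)) ~ ((Int -> d) -> (Bool -> Bool))  [subst: {-} | 1 pending]
  -> decompose arrow: push a~(Int -> d), (c -> b)~(Bool -> Bool)
step 2: unify a ~ (Int -> d)  [subst: {-} | 2 pending]
  bind a := (Int -> d)
step 3: unify (c -> b) ~ (Bool -> Bool)  [subst: {a:=(Int -> d)} | 1 pending]
  -> decompose arrow: push c~Bool, b~Bool
step 4: unify c ~ Bool  [subst: {a:=(Int -> d)} | 2 pending]
  bind c := Bool
step 5: unify b ~ Bool  [subst: {a:=(Int -> d), c:=Bool} | 1 pending]
  bind b := Bool
step 6: unify e ~ d  [subst: {a:=(Int -> d), c:=Bool, b:=Bool} | 0 pending]
  bind e := d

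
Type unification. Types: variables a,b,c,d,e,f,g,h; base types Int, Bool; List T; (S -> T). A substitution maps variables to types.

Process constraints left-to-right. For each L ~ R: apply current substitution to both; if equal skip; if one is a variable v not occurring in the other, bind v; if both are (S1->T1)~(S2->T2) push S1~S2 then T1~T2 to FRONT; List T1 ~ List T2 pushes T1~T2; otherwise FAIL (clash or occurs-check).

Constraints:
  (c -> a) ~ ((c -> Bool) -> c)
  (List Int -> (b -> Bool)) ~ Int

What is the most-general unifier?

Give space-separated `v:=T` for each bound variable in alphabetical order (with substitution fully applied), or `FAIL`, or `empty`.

Answer: FAIL

Derivation:
step 1: unify (c -> a) ~ ((c -> Bool) -> c)  [subst: {-} | 1 pending]
  -> decompose arrow: push c~(c -> Bool), a~c
step 2: unify c ~ (c -> Bool)  [subst: {-} | 2 pending]
  occurs-check fail: c in (c -> Bool)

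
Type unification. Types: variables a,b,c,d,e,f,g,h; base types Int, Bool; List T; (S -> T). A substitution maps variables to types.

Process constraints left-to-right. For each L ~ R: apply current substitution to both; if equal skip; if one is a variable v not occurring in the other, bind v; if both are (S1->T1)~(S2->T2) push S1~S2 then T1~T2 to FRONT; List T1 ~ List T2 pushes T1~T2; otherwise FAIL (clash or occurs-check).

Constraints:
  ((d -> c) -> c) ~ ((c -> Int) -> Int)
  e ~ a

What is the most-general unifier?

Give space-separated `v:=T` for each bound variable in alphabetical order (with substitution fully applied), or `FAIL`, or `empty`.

Answer: c:=Int d:=Int e:=a

Derivation:
step 1: unify ((d -> c) -> c) ~ ((c -> Int) -> Int)  [subst: {-} | 1 pending]
  -> decompose arrow: push (d -> c)~(c -> Int), c~Int
step 2: unify (d -> c) ~ (c -> Int)  [subst: {-} | 2 pending]
  -> decompose arrow: push d~c, c~Int
step 3: unify d ~ c  [subst: {-} | 3 pending]
  bind d := c
step 4: unify c ~ Int  [subst: {d:=c} | 2 pending]
  bind c := Int
step 5: unify Int ~ Int  [subst: {d:=c, c:=Int} | 1 pending]
  -> identical, skip
step 6: unify e ~ a  [subst: {d:=c, c:=Int} | 0 pending]
  bind e := a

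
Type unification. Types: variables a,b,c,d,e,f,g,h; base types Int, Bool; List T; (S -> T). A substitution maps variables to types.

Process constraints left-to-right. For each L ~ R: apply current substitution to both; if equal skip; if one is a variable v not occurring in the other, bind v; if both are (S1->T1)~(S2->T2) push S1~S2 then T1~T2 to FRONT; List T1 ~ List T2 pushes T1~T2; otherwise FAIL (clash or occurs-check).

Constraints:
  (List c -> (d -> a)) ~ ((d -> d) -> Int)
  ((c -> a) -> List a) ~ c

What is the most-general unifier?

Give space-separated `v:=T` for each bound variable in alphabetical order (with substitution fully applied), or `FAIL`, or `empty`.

Answer: FAIL

Derivation:
step 1: unify (List c -> (d -> a)) ~ ((d -> d) -> Int)  [subst: {-} | 1 pending]
  -> decompose arrow: push List c~(d -> d), (d -> a)~Int
step 2: unify List c ~ (d -> d)  [subst: {-} | 2 pending]
  clash: List c vs (d -> d)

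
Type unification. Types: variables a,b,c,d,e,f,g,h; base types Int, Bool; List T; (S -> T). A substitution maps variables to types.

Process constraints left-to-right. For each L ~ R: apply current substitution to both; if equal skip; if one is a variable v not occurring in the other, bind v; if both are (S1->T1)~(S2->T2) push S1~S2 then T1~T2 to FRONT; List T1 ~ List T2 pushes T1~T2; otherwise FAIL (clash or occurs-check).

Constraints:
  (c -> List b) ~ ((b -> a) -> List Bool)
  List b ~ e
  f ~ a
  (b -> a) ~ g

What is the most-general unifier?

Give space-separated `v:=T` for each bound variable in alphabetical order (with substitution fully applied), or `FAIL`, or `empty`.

step 1: unify (c -> List b) ~ ((b -> a) -> List Bool)  [subst: {-} | 3 pending]
  -> decompose arrow: push c~(b -> a), List b~List Bool
step 2: unify c ~ (b -> a)  [subst: {-} | 4 pending]
  bind c := (b -> a)
step 3: unify List b ~ List Bool  [subst: {c:=(b -> a)} | 3 pending]
  -> decompose List: push b~Bool
step 4: unify b ~ Bool  [subst: {c:=(b -> a)} | 3 pending]
  bind b := Bool
step 5: unify List Bool ~ e  [subst: {c:=(b -> a), b:=Bool} | 2 pending]
  bind e := List Bool
step 6: unify f ~ a  [subst: {c:=(b -> a), b:=Bool, e:=List Bool} | 1 pending]
  bind f := a
step 7: unify (Bool -> a) ~ g  [subst: {c:=(b -> a), b:=Bool, e:=List Bool, f:=a} | 0 pending]
  bind g := (Bool -> a)

Answer: b:=Bool c:=(Bool -> a) e:=List Bool f:=a g:=(Bool -> a)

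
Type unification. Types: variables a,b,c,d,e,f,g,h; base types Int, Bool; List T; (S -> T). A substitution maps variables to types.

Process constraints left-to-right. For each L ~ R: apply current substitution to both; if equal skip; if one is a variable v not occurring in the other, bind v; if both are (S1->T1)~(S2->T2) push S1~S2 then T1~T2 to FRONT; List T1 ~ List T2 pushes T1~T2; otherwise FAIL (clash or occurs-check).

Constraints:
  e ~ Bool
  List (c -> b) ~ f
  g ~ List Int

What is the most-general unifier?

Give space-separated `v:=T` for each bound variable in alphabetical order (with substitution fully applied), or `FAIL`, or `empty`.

Answer: e:=Bool f:=List (c -> b) g:=List Int

Derivation:
step 1: unify e ~ Bool  [subst: {-} | 2 pending]
  bind e := Bool
step 2: unify List (c -> b) ~ f  [subst: {e:=Bool} | 1 pending]
  bind f := List (c -> b)
step 3: unify g ~ List Int  [subst: {e:=Bool, f:=List (c -> b)} | 0 pending]
  bind g := List Int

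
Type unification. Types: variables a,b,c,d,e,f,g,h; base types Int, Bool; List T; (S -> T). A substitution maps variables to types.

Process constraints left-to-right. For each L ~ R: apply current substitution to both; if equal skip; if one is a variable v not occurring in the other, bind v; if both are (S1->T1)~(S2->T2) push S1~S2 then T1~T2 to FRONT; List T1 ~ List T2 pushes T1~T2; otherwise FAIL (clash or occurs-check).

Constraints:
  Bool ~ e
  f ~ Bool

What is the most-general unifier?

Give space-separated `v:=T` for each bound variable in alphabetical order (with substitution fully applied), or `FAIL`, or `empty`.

step 1: unify Bool ~ e  [subst: {-} | 1 pending]
  bind e := Bool
step 2: unify f ~ Bool  [subst: {e:=Bool} | 0 pending]
  bind f := Bool

Answer: e:=Bool f:=Bool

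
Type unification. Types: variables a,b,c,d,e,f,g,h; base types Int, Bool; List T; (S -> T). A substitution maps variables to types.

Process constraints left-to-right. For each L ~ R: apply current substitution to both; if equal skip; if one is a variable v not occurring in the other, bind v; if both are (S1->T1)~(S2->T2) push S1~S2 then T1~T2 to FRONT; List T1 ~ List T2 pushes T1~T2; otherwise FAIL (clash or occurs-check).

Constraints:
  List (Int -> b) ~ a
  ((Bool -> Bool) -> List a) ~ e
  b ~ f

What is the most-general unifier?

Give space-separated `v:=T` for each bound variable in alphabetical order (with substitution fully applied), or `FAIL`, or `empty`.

Answer: a:=List (Int -> f) b:=f e:=((Bool -> Bool) -> List List (Int -> f))

Derivation:
step 1: unify List (Int -> b) ~ a  [subst: {-} | 2 pending]
  bind a := List (Int -> b)
step 2: unify ((Bool -> Bool) -> List List (Int -> b)) ~ e  [subst: {a:=List (Int -> b)} | 1 pending]
  bind e := ((Bool -> Bool) -> List List (Int -> b))
step 3: unify b ~ f  [subst: {a:=List (Int -> b), e:=((Bool -> Bool) -> List List (Int -> b))} | 0 pending]
  bind b := f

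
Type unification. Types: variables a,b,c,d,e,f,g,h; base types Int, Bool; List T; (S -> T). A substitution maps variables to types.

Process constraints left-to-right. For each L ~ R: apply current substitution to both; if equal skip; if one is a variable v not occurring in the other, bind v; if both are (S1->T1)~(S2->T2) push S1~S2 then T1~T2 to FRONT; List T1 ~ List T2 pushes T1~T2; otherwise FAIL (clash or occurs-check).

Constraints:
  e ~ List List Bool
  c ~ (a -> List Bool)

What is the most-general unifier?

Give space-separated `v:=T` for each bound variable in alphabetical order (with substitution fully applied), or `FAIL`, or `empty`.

Answer: c:=(a -> List Bool) e:=List List Bool

Derivation:
step 1: unify e ~ List List Bool  [subst: {-} | 1 pending]
  bind e := List List Bool
step 2: unify c ~ (a -> List Bool)  [subst: {e:=List List Bool} | 0 pending]
  bind c := (a -> List Bool)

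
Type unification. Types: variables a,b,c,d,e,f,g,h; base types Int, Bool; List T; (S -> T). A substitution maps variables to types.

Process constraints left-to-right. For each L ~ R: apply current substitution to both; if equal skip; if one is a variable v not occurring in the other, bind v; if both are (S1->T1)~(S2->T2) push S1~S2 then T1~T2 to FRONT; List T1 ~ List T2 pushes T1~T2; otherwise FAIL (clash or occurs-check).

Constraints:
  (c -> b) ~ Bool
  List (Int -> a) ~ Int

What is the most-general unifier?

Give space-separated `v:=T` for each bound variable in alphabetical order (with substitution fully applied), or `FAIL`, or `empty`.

step 1: unify (c -> b) ~ Bool  [subst: {-} | 1 pending]
  clash: (c -> b) vs Bool

Answer: FAIL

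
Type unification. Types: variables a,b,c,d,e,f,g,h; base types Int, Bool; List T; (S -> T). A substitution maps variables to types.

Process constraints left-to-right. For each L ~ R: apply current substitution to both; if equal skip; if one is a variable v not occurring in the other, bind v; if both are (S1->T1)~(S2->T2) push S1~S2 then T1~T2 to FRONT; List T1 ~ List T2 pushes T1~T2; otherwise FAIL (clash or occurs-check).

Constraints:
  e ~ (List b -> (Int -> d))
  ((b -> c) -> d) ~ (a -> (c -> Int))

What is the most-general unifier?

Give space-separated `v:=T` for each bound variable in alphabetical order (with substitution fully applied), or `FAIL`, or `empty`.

Answer: a:=(b -> c) d:=(c -> Int) e:=(List b -> (Int -> (c -> Int)))

Derivation:
step 1: unify e ~ (List b -> (Int -> d))  [subst: {-} | 1 pending]
  bind e := (List b -> (Int -> d))
step 2: unify ((b -> c) -> d) ~ (a -> (c -> Int))  [subst: {e:=(List b -> (Int -> d))} | 0 pending]
  -> decompose arrow: push (b -> c)~a, d~(c -> Int)
step 3: unify (b -> c) ~ a  [subst: {e:=(List b -> (Int -> d))} | 1 pending]
  bind a := (b -> c)
step 4: unify d ~ (c -> Int)  [subst: {e:=(List b -> (Int -> d)), a:=(b -> c)} | 0 pending]
  bind d := (c -> Int)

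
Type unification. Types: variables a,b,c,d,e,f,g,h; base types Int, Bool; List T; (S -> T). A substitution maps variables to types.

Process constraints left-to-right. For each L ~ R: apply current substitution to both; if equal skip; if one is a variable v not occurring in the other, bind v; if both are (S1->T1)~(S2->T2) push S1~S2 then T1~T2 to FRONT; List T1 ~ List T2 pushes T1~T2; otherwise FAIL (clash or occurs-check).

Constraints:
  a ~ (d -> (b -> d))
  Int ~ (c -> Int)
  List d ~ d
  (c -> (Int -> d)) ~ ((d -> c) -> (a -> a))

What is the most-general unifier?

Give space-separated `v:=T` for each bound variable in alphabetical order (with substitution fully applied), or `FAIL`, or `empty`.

Answer: FAIL

Derivation:
step 1: unify a ~ (d -> (b -> d))  [subst: {-} | 3 pending]
  bind a := (d -> (b -> d))
step 2: unify Int ~ (c -> Int)  [subst: {a:=(d -> (b -> d))} | 2 pending]
  clash: Int vs (c -> Int)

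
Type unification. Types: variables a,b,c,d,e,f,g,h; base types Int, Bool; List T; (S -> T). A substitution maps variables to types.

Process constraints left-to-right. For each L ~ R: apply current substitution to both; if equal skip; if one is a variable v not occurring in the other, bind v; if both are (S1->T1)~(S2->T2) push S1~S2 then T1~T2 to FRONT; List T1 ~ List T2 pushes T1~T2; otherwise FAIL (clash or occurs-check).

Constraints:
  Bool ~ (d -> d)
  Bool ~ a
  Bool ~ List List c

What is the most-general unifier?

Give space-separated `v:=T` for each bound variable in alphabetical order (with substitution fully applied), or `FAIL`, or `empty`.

Answer: FAIL

Derivation:
step 1: unify Bool ~ (d -> d)  [subst: {-} | 2 pending]
  clash: Bool vs (d -> d)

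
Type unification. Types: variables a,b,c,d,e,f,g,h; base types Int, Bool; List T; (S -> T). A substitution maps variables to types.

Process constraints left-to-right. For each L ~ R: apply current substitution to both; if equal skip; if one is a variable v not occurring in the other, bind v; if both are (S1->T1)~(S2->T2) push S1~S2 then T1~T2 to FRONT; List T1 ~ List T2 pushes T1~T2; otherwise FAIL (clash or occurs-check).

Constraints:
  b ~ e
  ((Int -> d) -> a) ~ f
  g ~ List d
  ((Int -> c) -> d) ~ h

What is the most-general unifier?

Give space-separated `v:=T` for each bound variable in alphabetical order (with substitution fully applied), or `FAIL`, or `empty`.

step 1: unify b ~ e  [subst: {-} | 3 pending]
  bind b := e
step 2: unify ((Int -> d) -> a) ~ f  [subst: {b:=e} | 2 pending]
  bind f := ((Int -> d) -> a)
step 3: unify g ~ List d  [subst: {b:=e, f:=((Int -> d) -> a)} | 1 pending]
  bind g := List d
step 4: unify ((Int -> c) -> d) ~ h  [subst: {b:=e, f:=((Int -> d) -> a), g:=List d} | 0 pending]
  bind h := ((Int -> c) -> d)

Answer: b:=e f:=((Int -> d) -> a) g:=List d h:=((Int -> c) -> d)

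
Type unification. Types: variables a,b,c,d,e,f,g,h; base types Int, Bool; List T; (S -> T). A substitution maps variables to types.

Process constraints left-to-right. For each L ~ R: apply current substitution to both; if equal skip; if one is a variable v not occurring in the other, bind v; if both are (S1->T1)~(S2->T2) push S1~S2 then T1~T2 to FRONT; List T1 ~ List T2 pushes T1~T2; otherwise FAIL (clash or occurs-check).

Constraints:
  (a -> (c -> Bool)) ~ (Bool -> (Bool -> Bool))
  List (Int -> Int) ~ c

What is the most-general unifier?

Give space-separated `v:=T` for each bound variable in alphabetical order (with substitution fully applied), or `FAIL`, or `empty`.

step 1: unify (a -> (c -> Bool)) ~ (Bool -> (Bool -> Bool))  [subst: {-} | 1 pending]
  -> decompose arrow: push a~Bool, (c -> Bool)~(Bool -> Bool)
step 2: unify a ~ Bool  [subst: {-} | 2 pending]
  bind a := Bool
step 3: unify (c -> Bool) ~ (Bool -> Bool)  [subst: {a:=Bool} | 1 pending]
  -> decompose arrow: push c~Bool, Bool~Bool
step 4: unify c ~ Bool  [subst: {a:=Bool} | 2 pending]
  bind c := Bool
step 5: unify Bool ~ Bool  [subst: {a:=Bool, c:=Bool} | 1 pending]
  -> identical, skip
step 6: unify List (Int -> Int) ~ Bool  [subst: {a:=Bool, c:=Bool} | 0 pending]
  clash: List (Int -> Int) vs Bool

Answer: FAIL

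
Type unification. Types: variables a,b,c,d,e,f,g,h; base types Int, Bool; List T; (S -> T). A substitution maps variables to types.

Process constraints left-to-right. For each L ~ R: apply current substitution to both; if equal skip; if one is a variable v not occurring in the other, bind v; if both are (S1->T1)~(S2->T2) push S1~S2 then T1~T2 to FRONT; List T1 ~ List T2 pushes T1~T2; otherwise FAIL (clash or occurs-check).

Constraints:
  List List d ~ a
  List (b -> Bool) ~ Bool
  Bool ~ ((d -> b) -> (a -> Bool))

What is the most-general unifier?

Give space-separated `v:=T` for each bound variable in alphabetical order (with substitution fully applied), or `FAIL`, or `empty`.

step 1: unify List List d ~ a  [subst: {-} | 2 pending]
  bind a := List List d
step 2: unify List (b -> Bool) ~ Bool  [subst: {a:=List List d} | 1 pending]
  clash: List (b -> Bool) vs Bool

Answer: FAIL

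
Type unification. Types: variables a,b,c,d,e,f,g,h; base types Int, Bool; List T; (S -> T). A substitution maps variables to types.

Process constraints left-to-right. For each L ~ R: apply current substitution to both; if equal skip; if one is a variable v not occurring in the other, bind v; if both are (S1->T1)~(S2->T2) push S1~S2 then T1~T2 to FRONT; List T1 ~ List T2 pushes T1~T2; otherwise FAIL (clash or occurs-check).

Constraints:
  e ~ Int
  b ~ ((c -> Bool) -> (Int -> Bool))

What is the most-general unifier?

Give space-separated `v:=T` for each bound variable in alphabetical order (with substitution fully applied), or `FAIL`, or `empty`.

Answer: b:=((c -> Bool) -> (Int -> Bool)) e:=Int

Derivation:
step 1: unify e ~ Int  [subst: {-} | 1 pending]
  bind e := Int
step 2: unify b ~ ((c -> Bool) -> (Int -> Bool))  [subst: {e:=Int} | 0 pending]
  bind b := ((c -> Bool) -> (Int -> Bool))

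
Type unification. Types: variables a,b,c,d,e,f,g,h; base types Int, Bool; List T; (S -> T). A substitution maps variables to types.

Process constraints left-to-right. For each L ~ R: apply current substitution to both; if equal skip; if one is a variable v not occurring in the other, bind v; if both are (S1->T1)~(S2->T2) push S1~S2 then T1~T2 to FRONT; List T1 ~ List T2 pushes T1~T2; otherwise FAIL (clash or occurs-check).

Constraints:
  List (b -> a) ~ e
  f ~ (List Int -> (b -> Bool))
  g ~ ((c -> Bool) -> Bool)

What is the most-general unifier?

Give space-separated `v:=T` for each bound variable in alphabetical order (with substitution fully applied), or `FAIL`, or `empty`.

step 1: unify List (b -> a) ~ e  [subst: {-} | 2 pending]
  bind e := List (b -> a)
step 2: unify f ~ (List Int -> (b -> Bool))  [subst: {e:=List (b -> a)} | 1 pending]
  bind f := (List Int -> (b -> Bool))
step 3: unify g ~ ((c -> Bool) -> Bool)  [subst: {e:=List (b -> a), f:=(List Int -> (b -> Bool))} | 0 pending]
  bind g := ((c -> Bool) -> Bool)

Answer: e:=List (b -> a) f:=(List Int -> (b -> Bool)) g:=((c -> Bool) -> Bool)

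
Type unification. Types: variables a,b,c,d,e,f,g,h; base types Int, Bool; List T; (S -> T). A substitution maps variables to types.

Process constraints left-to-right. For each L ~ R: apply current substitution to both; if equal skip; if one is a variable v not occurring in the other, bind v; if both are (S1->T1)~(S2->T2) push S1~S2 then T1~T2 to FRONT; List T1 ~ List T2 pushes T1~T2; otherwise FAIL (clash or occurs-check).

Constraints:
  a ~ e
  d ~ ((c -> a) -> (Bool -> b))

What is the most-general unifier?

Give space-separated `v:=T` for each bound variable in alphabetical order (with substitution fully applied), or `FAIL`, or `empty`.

step 1: unify a ~ e  [subst: {-} | 1 pending]
  bind a := e
step 2: unify d ~ ((c -> e) -> (Bool -> b))  [subst: {a:=e} | 0 pending]
  bind d := ((c -> e) -> (Bool -> b))

Answer: a:=e d:=((c -> e) -> (Bool -> b))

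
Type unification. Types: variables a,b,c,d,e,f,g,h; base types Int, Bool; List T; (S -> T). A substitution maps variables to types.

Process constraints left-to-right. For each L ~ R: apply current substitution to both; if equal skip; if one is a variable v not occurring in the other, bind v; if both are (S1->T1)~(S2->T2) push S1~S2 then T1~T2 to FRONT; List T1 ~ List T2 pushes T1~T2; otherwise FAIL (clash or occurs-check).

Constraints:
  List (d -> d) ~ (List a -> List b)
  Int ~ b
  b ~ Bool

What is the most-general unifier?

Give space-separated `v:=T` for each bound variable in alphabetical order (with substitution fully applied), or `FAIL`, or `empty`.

step 1: unify List (d -> d) ~ (List a -> List b)  [subst: {-} | 2 pending]
  clash: List (d -> d) vs (List a -> List b)

Answer: FAIL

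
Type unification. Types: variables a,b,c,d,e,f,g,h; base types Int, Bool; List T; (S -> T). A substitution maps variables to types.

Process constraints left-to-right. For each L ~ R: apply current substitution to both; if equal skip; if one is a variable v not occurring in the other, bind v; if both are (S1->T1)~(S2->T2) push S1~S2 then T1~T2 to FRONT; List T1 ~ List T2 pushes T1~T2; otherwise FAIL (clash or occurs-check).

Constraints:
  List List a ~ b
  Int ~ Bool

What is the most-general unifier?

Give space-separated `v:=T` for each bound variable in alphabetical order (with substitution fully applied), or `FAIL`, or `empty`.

Answer: FAIL

Derivation:
step 1: unify List List a ~ b  [subst: {-} | 1 pending]
  bind b := List List a
step 2: unify Int ~ Bool  [subst: {b:=List List a} | 0 pending]
  clash: Int vs Bool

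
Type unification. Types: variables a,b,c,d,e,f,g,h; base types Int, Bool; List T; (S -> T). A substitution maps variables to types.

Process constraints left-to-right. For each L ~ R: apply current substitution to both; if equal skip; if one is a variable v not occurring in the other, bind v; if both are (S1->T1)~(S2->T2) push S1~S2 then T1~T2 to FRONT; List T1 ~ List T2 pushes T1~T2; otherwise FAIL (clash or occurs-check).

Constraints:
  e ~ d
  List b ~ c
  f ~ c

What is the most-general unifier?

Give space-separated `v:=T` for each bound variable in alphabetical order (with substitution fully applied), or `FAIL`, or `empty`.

Answer: c:=List b e:=d f:=List b

Derivation:
step 1: unify e ~ d  [subst: {-} | 2 pending]
  bind e := d
step 2: unify List b ~ c  [subst: {e:=d} | 1 pending]
  bind c := List b
step 3: unify f ~ List b  [subst: {e:=d, c:=List b} | 0 pending]
  bind f := List b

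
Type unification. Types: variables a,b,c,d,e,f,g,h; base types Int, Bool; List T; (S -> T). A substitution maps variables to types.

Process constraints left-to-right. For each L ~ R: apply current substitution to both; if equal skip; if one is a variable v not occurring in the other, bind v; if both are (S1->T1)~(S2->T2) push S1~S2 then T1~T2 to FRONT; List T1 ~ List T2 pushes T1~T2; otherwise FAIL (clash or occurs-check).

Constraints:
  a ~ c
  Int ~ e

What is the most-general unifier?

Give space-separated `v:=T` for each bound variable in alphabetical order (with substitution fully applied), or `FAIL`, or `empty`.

Answer: a:=c e:=Int

Derivation:
step 1: unify a ~ c  [subst: {-} | 1 pending]
  bind a := c
step 2: unify Int ~ e  [subst: {a:=c} | 0 pending]
  bind e := Int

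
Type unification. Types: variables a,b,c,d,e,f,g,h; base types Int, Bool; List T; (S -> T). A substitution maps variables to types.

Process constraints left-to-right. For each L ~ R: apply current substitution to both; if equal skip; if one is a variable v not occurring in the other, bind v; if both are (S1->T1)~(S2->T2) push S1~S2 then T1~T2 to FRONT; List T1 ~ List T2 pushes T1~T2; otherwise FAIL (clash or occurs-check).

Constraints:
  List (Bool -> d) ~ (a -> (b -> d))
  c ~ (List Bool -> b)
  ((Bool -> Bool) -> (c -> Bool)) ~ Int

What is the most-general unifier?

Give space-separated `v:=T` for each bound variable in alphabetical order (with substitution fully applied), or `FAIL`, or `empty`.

Answer: FAIL

Derivation:
step 1: unify List (Bool -> d) ~ (a -> (b -> d))  [subst: {-} | 2 pending]
  clash: List (Bool -> d) vs (a -> (b -> d))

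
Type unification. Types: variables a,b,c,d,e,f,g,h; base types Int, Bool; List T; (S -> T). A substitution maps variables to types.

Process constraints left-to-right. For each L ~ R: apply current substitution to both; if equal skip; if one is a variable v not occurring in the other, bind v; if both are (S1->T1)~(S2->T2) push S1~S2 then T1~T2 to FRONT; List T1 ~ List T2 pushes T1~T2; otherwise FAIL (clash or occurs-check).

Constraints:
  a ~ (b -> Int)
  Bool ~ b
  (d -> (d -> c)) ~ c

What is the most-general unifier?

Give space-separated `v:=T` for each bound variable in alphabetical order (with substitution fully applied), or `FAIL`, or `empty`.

step 1: unify a ~ (b -> Int)  [subst: {-} | 2 pending]
  bind a := (b -> Int)
step 2: unify Bool ~ b  [subst: {a:=(b -> Int)} | 1 pending]
  bind b := Bool
step 3: unify (d -> (d -> c)) ~ c  [subst: {a:=(b -> Int), b:=Bool} | 0 pending]
  occurs-check fail

Answer: FAIL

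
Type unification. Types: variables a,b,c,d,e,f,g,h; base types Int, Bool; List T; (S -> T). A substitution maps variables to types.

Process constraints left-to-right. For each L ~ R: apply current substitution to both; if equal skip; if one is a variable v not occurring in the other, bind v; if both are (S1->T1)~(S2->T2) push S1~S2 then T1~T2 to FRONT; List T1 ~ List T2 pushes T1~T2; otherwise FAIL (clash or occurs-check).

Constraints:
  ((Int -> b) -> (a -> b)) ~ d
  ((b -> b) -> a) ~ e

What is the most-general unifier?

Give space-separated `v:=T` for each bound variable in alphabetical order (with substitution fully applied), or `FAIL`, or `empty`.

Answer: d:=((Int -> b) -> (a -> b)) e:=((b -> b) -> a)

Derivation:
step 1: unify ((Int -> b) -> (a -> b)) ~ d  [subst: {-} | 1 pending]
  bind d := ((Int -> b) -> (a -> b))
step 2: unify ((b -> b) -> a) ~ e  [subst: {d:=((Int -> b) -> (a -> b))} | 0 pending]
  bind e := ((b -> b) -> a)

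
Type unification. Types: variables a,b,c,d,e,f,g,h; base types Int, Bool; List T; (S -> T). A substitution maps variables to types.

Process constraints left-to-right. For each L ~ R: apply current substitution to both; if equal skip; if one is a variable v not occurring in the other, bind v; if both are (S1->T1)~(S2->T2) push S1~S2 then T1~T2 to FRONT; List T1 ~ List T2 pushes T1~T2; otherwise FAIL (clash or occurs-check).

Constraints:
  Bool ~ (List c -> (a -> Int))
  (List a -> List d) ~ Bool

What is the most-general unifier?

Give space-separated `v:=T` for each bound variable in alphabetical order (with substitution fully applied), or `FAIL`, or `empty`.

step 1: unify Bool ~ (List c -> (a -> Int))  [subst: {-} | 1 pending]
  clash: Bool vs (List c -> (a -> Int))

Answer: FAIL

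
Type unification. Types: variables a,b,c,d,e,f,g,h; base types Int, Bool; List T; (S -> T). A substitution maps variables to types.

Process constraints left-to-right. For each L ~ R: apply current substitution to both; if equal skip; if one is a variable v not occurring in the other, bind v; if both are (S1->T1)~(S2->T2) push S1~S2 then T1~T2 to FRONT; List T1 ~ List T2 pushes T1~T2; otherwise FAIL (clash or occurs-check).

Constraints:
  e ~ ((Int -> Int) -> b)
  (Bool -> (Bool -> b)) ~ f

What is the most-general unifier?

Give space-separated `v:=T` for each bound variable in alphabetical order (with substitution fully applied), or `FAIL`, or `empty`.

Answer: e:=((Int -> Int) -> b) f:=(Bool -> (Bool -> b))

Derivation:
step 1: unify e ~ ((Int -> Int) -> b)  [subst: {-} | 1 pending]
  bind e := ((Int -> Int) -> b)
step 2: unify (Bool -> (Bool -> b)) ~ f  [subst: {e:=((Int -> Int) -> b)} | 0 pending]
  bind f := (Bool -> (Bool -> b))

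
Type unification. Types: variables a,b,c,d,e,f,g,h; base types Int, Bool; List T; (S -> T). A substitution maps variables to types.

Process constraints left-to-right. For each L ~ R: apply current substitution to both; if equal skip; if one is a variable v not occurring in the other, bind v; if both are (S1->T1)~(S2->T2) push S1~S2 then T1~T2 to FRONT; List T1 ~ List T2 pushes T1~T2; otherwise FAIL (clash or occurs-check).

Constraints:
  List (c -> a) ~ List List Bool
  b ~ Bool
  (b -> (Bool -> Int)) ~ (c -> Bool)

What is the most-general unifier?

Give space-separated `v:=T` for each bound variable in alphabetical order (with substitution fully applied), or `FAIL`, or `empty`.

step 1: unify List (c -> a) ~ List List Bool  [subst: {-} | 2 pending]
  -> decompose List: push (c -> a)~List Bool
step 2: unify (c -> a) ~ List Bool  [subst: {-} | 2 pending]
  clash: (c -> a) vs List Bool

Answer: FAIL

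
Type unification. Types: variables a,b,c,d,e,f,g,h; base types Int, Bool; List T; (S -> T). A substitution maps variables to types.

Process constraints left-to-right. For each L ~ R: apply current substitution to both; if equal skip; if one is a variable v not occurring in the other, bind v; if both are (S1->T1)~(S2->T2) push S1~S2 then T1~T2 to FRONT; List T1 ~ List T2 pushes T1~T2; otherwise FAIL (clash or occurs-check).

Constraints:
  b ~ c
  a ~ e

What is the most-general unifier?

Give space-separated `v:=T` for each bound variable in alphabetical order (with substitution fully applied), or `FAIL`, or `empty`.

step 1: unify b ~ c  [subst: {-} | 1 pending]
  bind b := c
step 2: unify a ~ e  [subst: {b:=c} | 0 pending]
  bind a := e

Answer: a:=e b:=c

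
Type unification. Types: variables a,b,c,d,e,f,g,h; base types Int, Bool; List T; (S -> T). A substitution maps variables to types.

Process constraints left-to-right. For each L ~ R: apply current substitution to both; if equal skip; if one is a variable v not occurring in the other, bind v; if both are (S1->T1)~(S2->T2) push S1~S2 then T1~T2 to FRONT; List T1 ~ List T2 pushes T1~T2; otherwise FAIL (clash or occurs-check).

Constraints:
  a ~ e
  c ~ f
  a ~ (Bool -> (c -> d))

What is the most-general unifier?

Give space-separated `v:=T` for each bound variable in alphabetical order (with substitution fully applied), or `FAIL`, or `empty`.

Answer: a:=(Bool -> (f -> d)) c:=f e:=(Bool -> (f -> d))

Derivation:
step 1: unify a ~ e  [subst: {-} | 2 pending]
  bind a := e
step 2: unify c ~ f  [subst: {a:=e} | 1 pending]
  bind c := f
step 3: unify e ~ (Bool -> (f -> d))  [subst: {a:=e, c:=f} | 0 pending]
  bind e := (Bool -> (f -> d))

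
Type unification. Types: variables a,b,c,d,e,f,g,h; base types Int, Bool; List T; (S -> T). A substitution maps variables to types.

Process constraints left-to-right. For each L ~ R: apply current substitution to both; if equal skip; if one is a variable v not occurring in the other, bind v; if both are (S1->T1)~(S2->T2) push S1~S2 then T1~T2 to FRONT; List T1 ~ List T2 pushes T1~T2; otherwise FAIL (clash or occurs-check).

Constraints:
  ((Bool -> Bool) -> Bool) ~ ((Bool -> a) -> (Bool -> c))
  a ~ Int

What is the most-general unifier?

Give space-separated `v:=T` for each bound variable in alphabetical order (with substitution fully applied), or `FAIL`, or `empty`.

step 1: unify ((Bool -> Bool) -> Bool) ~ ((Bool -> a) -> (Bool -> c))  [subst: {-} | 1 pending]
  -> decompose arrow: push (Bool -> Bool)~(Bool -> a), Bool~(Bool -> c)
step 2: unify (Bool -> Bool) ~ (Bool -> a)  [subst: {-} | 2 pending]
  -> decompose arrow: push Bool~Bool, Bool~a
step 3: unify Bool ~ Bool  [subst: {-} | 3 pending]
  -> identical, skip
step 4: unify Bool ~ a  [subst: {-} | 2 pending]
  bind a := Bool
step 5: unify Bool ~ (Bool -> c)  [subst: {a:=Bool} | 1 pending]
  clash: Bool vs (Bool -> c)

Answer: FAIL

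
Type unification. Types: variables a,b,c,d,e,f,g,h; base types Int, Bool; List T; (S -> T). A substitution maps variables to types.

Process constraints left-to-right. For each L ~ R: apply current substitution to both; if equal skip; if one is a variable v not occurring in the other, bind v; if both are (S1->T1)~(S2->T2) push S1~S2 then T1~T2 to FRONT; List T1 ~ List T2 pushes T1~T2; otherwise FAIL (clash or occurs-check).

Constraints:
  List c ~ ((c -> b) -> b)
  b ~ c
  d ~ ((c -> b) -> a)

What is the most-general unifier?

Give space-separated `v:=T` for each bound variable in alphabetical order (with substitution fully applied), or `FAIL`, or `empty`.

Answer: FAIL

Derivation:
step 1: unify List c ~ ((c -> b) -> b)  [subst: {-} | 2 pending]
  clash: List c vs ((c -> b) -> b)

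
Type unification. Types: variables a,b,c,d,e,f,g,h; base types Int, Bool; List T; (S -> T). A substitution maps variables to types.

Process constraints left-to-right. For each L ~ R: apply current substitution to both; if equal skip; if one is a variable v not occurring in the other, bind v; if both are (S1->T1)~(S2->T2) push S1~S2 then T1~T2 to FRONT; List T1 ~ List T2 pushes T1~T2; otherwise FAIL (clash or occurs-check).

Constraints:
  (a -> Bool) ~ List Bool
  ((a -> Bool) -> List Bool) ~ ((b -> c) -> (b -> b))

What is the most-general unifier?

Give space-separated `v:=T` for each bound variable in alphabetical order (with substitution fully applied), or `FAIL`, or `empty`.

step 1: unify (a -> Bool) ~ List Bool  [subst: {-} | 1 pending]
  clash: (a -> Bool) vs List Bool

Answer: FAIL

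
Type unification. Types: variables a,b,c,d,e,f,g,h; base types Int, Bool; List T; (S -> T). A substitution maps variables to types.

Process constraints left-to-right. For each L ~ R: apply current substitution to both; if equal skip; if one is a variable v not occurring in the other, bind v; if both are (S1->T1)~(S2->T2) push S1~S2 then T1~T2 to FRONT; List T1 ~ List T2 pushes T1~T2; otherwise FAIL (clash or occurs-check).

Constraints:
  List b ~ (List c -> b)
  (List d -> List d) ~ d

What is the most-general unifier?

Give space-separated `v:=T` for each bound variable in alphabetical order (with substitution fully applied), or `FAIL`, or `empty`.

step 1: unify List b ~ (List c -> b)  [subst: {-} | 1 pending]
  clash: List b vs (List c -> b)

Answer: FAIL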